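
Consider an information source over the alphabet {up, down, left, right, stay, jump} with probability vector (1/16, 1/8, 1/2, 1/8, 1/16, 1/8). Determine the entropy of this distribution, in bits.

2.125 bits

Each probability is a power of 1/2, so log₂(1/p) is an integer.
H = Σ p·log₂(1/p) = 1/16·4 + 1/8·3 + 1/2·1 + 1/8·3 + 1/16·4 + 1/8·3 = 2.125 bits.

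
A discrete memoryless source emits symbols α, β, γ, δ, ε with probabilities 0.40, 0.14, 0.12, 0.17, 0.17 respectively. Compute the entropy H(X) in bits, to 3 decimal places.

H = −Σ pᵢ log₂ pᵢ.
−0.40·log₂(0.40) = 0.5288
−0.14·log₂(0.14) = 0.3971
−0.12·log₂(0.12) = 0.3671
−0.17·log₂(0.17) = 0.4346
−0.17·log₂(0.17) = 0.4346
Sum ≈ 2.1621 → 2.162 bits.

2.162 bits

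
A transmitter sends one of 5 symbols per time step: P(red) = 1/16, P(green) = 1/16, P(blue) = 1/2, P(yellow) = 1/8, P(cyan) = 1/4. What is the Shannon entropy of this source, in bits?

Each probability is a power of 1/2, so log₂(1/p) is an integer.
H = Σ p·log₂(1/p) = 1/16·4 + 1/16·4 + 1/2·1 + 1/8·3 + 1/4·2 = 1.875 bits.

1.875 bits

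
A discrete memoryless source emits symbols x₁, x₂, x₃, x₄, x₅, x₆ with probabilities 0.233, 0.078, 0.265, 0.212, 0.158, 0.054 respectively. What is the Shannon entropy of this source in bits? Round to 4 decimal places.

2.4069 bits

H = −Σ pᵢ log₂ pᵢ.
−0.233·log₂(0.233) = 0.4897
−0.078·log₂(0.078) = 0.2871
−0.265·log₂(0.265) = 0.5077
−0.212·log₂(0.212) = 0.4744
−0.158·log₂(0.158) = 0.4206
−0.054·log₂(0.054) = 0.2274
Sum ≈ 2.4069 → 2.4069 bits.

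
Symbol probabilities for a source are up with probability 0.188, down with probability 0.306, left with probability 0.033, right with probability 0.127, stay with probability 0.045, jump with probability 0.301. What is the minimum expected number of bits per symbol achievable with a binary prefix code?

2.283 bits/symbol

Repeatedly combine the two least-probable nodes; the expected code length is the sum of the merged weights.
merge 33/1000 + 9/200 → 39/500
merge 39/500 + 127/1000 → 41/200
merge 47/250 + 41/200 → 393/1000
merge 301/1000 + 153/500 → 607/1000
merge 393/1000 + 607/1000 → 1
L = 39/500 + 41/200 + 393/1000 + 607/1000 + 1 = 2283/1000 = 2.283 bits/symbol.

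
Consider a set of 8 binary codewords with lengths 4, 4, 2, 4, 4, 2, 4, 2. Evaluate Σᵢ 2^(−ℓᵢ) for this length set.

1.0625

With common denominator 2^4 = 16: Σ 2^(−ℓᵢ) = 1/16 + 1/16 + 4/16 + 1/16 + 1/16 + 4/16 + 1/16 + 4/16 = 17/16 = 1.0625.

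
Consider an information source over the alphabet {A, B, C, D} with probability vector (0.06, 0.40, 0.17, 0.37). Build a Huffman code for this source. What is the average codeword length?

1.83 bits/symbol

Repeatedly combine the two least-probable nodes; the expected code length is the sum of the merged weights.
merge 3/50 + 17/100 → 23/100
merge 23/100 + 37/100 → 3/5
merge 2/5 + 3/5 → 1
L = 23/100 + 3/5 + 1 = 183/100 = 1.83 bits/symbol.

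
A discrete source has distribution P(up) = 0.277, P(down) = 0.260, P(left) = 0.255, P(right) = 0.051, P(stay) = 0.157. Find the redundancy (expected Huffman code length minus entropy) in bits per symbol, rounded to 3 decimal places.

Entropy H = −Σ p log₂ p ≈ 2.1594 bits.
Huffman merges: 51/1000+157/1000→26/125; 26/125+51/200→463/1000; 13/50+277/1000→537/1000; 463/1000+537/1000→1. L = 276/125 ≈ 2.2080.
L − H = 2.2080 − 2.1594 = 0.049 bits.

0.049 bits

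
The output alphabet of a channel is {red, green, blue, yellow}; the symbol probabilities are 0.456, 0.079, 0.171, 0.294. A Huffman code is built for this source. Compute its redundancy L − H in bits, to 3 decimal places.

0.033 bits

Entropy H = −Σ p log₂ p ≈ 1.7608 bits.
Huffman merges: 79/1000+171/1000→1/4; 1/4+147/500→68/125; 57/125+68/125→1. L = 897/500 ≈ 1.7940.
L − H = 1.7940 − 1.7608 = 0.033 bits.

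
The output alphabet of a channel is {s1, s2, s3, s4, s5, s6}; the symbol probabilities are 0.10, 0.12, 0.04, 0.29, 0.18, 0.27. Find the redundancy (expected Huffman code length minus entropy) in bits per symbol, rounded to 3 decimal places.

Entropy H = −Σ p log₂ p ≈ 2.3582 bits.
Huffman merges: 1/25+1/10→7/50; 3/25+7/50→13/50; 9/50+13/50→11/25; 27/100+29/100→14/25; 11/25+14/25→1. L = 12/5 ≈ 2.4000.
L − H = 2.4000 − 2.3582 = 0.042 bits.

0.042 bits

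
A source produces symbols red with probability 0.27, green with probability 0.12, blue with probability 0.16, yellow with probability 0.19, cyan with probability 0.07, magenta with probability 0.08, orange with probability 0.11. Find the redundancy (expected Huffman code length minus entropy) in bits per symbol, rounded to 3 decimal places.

Entropy H = −Σ p log₂ p ≈ 2.6657 bits.
Huffman merges: 7/100+2/25→3/20; 11/100+3/25→23/100; 3/20+4/25→31/100; 19/100+23/100→21/50; 27/100+31/100→29/50; 21/50+29/50→1. L = 269/100 ≈ 2.6900.
L − H = 2.6900 − 2.6657 = 0.024 bits.

0.024 bits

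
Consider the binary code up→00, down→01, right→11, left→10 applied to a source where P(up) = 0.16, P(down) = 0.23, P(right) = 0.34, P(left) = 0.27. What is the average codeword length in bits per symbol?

L̄ = Σ pᵢ·ℓᵢ = 0.16·2 + 0.23·2 + 0.34·2 + 0.27·2 = 2 bits/symbol.

2 bits/symbol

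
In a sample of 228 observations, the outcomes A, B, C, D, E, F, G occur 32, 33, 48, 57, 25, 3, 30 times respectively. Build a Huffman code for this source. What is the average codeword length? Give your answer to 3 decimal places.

2.662 bits/symbol

Probabilities are the counts divided by 228.
Repeatedly combine the two least-probable nodes; the expected code length is the sum of the merged weights.
merge 1/76 + 25/228 → 7/57
merge 7/57 + 5/38 → 29/114
merge 8/57 + 11/76 → 65/228
merge 4/19 + 1/4 → 35/76
merge 29/114 + 65/228 → 41/76
merge 35/76 + 41/76 → 1
L = 7/57 + 29/114 + 65/228 + 35/76 + 41/76 + 1 = 607/228 ≈ 2.662 bits/symbol.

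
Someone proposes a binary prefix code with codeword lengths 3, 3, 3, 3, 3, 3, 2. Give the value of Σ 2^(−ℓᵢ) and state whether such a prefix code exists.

With common denominator 2^3 = 8: Σ 2^(−ℓᵢ) = 1/8 + 1/8 + 1/8 + 1/8 + 1/8 + 1/8 + 2/8 = 8/8 = 1.
Kraft's inequality requires Σ ≤ 1; here Σ = 1 ≤ 1, so such a prefix code exists.

1; yes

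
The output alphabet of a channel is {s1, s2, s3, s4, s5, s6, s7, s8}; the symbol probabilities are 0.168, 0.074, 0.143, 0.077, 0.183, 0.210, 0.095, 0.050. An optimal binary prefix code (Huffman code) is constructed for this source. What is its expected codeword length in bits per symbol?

2.903 bits/symbol

Repeatedly combine the two least-probable nodes; the expected code length is the sum of the merged weights.
merge 1/20 + 37/500 → 31/250
merge 77/1000 + 19/200 → 43/250
merge 31/250 + 143/1000 → 267/1000
merge 21/125 + 43/250 → 17/50
merge 183/1000 + 21/100 → 393/1000
merge 267/1000 + 17/50 → 607/1000
merge 393/1000 + 607/1000 → 1
L = 31/250 + 43/250 + 267/1000 + 17/50 + 393/1000 + 607/1000 + 1 = 2903/1000 = 2.903 bits/symbol.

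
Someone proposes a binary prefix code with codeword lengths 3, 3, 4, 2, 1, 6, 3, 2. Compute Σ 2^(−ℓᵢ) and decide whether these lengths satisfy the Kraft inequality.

1.453125; no

With common denominator 2^6 = 64: Σ 2^(−ℓᵢ) = 8/64 + 8/64 + 4/64 + 16/64 + 32/64 + 1/64 + 8/64 + 16/64 = 93/64 = 1.453125.
Kraft's inequality requires Σ ≤ 1; here Σ = 1.453125 > 1, so no such prefix code exists.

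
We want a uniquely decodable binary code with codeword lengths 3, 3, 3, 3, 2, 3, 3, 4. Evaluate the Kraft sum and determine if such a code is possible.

With common denominator 2^4 = 16: Σ 2^(−ℓᵢ) = 2/16 + 2/16 + 2/16 + 2/16 + 4/16 + 2/16 + 2/16 + 1/16 = 17/16 = 1.0625.
Kraft's inequality requires Σ ≤ 1; here Σ = 1.0625 > 1, so no such prefix code exists.

1.0625; no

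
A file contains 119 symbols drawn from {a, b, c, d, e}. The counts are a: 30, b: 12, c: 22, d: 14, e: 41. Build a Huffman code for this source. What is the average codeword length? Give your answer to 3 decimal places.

Probabilities are the counts divided by 119.
Repeatedly combine the two least-probable nodes; the expected code length is the sum of the merged weights.
merge 12/119 + 2/17 → 26/119
merge 22/119 + 26/119 → 48/119
merge 30/119 + 41/119 → 71/119
merge 48/119 + 71/119 → 1
L = 26/119 + 48/119 + 71/119 + 1 = 264/119 ≈ 2.218 bits/symbol.

2.218 bits/symbol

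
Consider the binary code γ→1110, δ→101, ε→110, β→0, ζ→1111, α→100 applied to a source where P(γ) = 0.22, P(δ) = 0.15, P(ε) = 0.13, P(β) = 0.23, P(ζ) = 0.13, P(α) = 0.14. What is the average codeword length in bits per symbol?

2.89 bits/symbol

L̄ = Σ pᵢ·ℓᵢ = 0.22·4 + 0.15·3 + 0.13·3 + 0.23·1 + 0.13·4 + 0.14·3 = 2.89 bits/symbol.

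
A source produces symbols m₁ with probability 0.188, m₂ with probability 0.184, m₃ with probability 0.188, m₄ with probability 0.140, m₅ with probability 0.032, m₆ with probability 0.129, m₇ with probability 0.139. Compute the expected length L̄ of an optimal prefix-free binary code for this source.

2.785 bits/symbol

Repeatedly combine the two least-probable nodes; the expected code length is the sum of the merged weights.
merge 4/125 + 129/1000 → 161/1000
merge 139/1000 + 7/50 → 279/1000
merge 161/1000 + 23/125 → 69/200
merge 47/250 + 47/250 → 47/125
merge 279/1000 + 69/200 → 78/125
merge 47/125 + 78/125 → 1
L = 161/1000 + 279/1000 + 69/200 + 47/125 + 78/125 + 1 = 557/200 = 2.785 bits/symbol.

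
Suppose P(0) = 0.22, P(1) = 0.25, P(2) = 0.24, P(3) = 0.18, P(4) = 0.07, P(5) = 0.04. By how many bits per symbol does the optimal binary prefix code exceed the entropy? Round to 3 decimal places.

Entropy H = −Σ p log₂ p ≈ 2.3743 bits.
Huffman merges: 1/25+7/100→11/100; 11/100+9/50→29/100; 11/50+6/25→23/50; 1/4+29/100→27/50; 23/50+27/50→1. L = 12/5 ≈ 2.4000.
L − H = 2.4000 − 2.3743 = 0.026 bits.

0.026 bits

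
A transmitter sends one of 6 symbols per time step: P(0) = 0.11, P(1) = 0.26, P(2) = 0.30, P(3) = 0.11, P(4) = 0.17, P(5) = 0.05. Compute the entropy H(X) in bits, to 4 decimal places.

H = −Σ pᵢ log₂ pᵢ.
−0.11·log₂(0.11) = 0.3503
−0.26·log₂(0.26) = 0.5053
−0.30·log₂(0.30) = 0.5211
−0.11·log₂(0.11) = 0.3503
−0.17·log₂(0.17) = 0.4346
−0.05·log₂(0.05) = 0.2161
Sum ≈ 2.3776 → 2.3776 bits.

2.3776 bits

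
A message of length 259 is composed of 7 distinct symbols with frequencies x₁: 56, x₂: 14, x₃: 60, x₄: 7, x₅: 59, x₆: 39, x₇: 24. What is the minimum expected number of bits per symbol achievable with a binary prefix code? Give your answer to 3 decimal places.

2.579 bits/symbol

Probabilities are the counts divided by 259.
Repeatedly combine the two least-probable nodes; the expected code length is the sum of the merged weights.
merge 1/37 + 2/37 → 3/37
merge 3/37 + 24/259 → 45/259
merge 39/259 + 45/259 → 12/37
merge 8/37 + 59/259 → 115/259
merge 60/259 + 12/37 → 144/259
merge 115/259 + 144/259 → 1
L = 3/37 + 45/259 + 12/37 + 115/259 + 144/259 + 1 = 668/259 ≈ 2.579 bits/symbol.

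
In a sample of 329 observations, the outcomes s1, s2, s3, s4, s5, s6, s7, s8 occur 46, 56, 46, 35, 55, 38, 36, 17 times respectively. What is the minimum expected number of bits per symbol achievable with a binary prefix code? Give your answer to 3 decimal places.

Probabilities are the counts divided by 329.
Repeatedly combine the two least-probable nodes; the expected code length is the sum of the merged weights.
merge 17/329 + 5/47 → 52/329
merge 36/329 + 38/329 → 74/329
merge 46/329 + 46/329 → 92/329
merge 52/329 + 55/329 → 107/329
merge 8/47 + 74/329 → 130/329
merge 92/329 + 107/329 → 199/329
merge 130/329 + 199/329 → 1
L = 52/329 + 74/329 + 92/329 + 107/329 + 130/329 + 199/329 + 1 = 983/329 ≈ 2.988 bits/symbol.

2.988 bits/symbol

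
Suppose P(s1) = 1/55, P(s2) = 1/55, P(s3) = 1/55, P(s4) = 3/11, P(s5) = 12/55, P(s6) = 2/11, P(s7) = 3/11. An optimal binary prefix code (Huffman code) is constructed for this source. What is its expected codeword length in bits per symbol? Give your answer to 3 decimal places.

2.327 bits/symbol

Repeatedly combine the two least-probable nodes; the expected code length is the sum of the merged weights.
merge 1/55 + 1/55 → 2/55
merge 1/55 + 2/55 → 3/55
merge 3/55 + 2/11 → 13/55
merge 12/55 + 13/55 → 5/11
merge 3/11 + 3/11 → 6/11
merge 5/11 + 6/11 → 1
L = 2/55 + 3/55 + 13/55 + 5/11 + 6/11 + 1 = 128/55 ≈ 2.327 bits/symbol.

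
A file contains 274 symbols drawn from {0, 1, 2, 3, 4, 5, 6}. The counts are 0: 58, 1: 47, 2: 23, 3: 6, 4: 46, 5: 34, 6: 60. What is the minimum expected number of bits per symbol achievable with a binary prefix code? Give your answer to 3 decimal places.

2.675 bits/symbol

Probabilities are the counts divided by 274.
Repeatedly combine the two least-probable nodes; the expected code length is the sum of the merged weights.
merge 3/137 + 23/274 → 29/274
merge 29/274 + 17/137 → 63/274
merge 23/137 + 47/274 → 93/274
merge 29/137 + 30/137 → 59/137
merge 63/274 + 93/274 → 78/137
merge 59/137 + 78/137 → 1
L = 29/274 + 63/274 + 93/274 + 59/137 + 78/137 + 1 = 733/274 ≈ 2.675 bits/symbol.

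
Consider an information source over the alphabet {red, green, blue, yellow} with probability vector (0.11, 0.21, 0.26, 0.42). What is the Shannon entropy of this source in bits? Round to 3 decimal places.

H = −Σ pᵢ log₂ pᵢ.
−0.11·log₂(0.11) = 0.3503
−0.21·log₂(0.21) = 0.4728
−0.26·log₂(0.26) = 0.5053
−0.42·log₂(0.42) = 0.5256
Sum ≈ 1.8540 → 1.854 bits.

1.854 bits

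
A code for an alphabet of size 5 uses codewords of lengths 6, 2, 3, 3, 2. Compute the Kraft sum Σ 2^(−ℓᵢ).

0.765625

With common denominator 2^6 = 64: Σ 2^(−ℓᵢ) = 1/64 + 16/64 + 8/64 + 8/64 + 16/64 = 49/64 = 0.765625.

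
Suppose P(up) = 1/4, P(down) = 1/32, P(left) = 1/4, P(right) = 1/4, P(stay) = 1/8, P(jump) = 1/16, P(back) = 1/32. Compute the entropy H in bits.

Each probability is a power of 1/2, so log₂(1/p) is an integer.
H = Σ p·log₂(1/p) = 1/4·2 + 1/32·5 + 1/4·2 + 1/4·2 + 1/8·3 + 1/16·4 + 1/32·5 = 2.4375 bits.

2.4375 bits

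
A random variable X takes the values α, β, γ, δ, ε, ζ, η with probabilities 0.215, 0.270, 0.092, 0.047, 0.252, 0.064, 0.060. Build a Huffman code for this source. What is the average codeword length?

Repeatedly combine the two least-probable nodes; the expected code length is the sum of the merged weights.
merge 47/1000 + 3/50 → 107/1000
merge 8/125 + 23/250 → 39/250
merge 107/1000 + 39/250 → 263/1000
merge 43/200 + 63/250 → 467/1000
merge 263/1000 + 27/100 → 533/1000
merge 467/1000 + 533/1000 → 1
L = 107/1000 + 39/250 + 263/1000 + 467/1000 + 533/1000 + 1 = 1263/500 = 2.526 bits/symbol.

2.526 bits/symbol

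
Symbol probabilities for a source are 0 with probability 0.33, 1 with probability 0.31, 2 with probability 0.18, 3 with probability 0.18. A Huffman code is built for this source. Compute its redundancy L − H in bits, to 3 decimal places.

Entropy H = −Σ p log₂ p ≈ 1.9422 bits.
Huffman merges: 9/50+9/50→9/25; 31/100+33/100→16/25; 9/25+16/25→1. L = 2 ≈ 2.0000.
L − H = 2.0000 − 1.9422 = 0.058 bits.

0.058 bits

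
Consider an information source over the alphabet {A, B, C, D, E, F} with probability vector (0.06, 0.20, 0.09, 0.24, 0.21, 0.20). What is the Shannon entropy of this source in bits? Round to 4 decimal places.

2.4519 bits

H = −Σ pᵢ log₂ pᵢ.
−0.06·log₂(0.06) = 0.2435
−0.20·log₂(0.20) = 0.4644
−0.09·log₂(0.09) = 0.3127
−0.24·log₂(0.24) = 0.4941
−0.21·log₂(0.21) = 0.4728
−0.20·log₂(0.20) = 0.4644
Sum ≈ 2.4519 → 2.4519 bits.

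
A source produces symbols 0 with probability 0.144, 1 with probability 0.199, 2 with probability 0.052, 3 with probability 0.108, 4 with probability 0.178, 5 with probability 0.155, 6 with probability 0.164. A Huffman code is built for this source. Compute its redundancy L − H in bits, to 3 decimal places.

Entropy H = −Σ p log₂ p ≈ 2.7226 bits.
Huffman merges: 13/250+27/250→4/25; 18/125+31/200→299/1000; 4/25+41/250→81/250; 89/500+199/1000→377/1000; 299/1000+81/250→623/1000; 377/1000+623/1000→1. L = 2783/1000 ≈ 2.7830.
L − H = 2.7830 − 2.7226 = 0.060 bits.

0.060 bits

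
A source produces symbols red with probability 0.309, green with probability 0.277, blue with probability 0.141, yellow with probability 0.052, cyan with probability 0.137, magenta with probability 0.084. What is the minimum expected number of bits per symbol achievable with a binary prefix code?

Repeatedly combine the two least-probable nodes; the expected code length is the sum of the merged weights.
merge 13/250 + 21/250 → 17/125
merge 17/125 + 137/1000 → 273/1000
merge 141/1000 + 273/1000 → 207/500
merge 277/1000 + 309/1000 → 293/500
merge 207/500 + 293/500 → 1
L = 17/125 + 273/1000 + 207/500 + 293/500 + 1 = 2409/1000 = 2.409 bits/symbol.

2.409 bits/symbol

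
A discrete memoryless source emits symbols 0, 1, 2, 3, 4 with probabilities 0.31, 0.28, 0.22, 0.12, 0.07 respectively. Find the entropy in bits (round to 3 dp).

2.154 bits

H = −Σ pᵢ log₂ pᵢ.
−0.31·log₂(0.31) = 0.5238
−0.28·log₂(0.28) = 0.5142
−0.22·log₂(0.22) = 0.4806
−0.12·log₂(0.12) = 0.3671
−0.07·log₂(0.07) = 0.2686
Sum ≈ 2.1542 → 2.154 bits.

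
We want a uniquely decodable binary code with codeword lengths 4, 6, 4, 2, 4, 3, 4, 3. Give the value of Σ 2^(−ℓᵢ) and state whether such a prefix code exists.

0.765625; yes

With common denominator 2^6 = 64: Σ 2^(−ℓᵢ) = 4/64 + 1/64 + 4/64 + 16/64 + 4/64 + 8/64 + 4/64 + 8/64 = 49/64 = 0.765625.
Kraft's inequality requires Σ ≤ 1; here Σ = 0.765625 ≤ 1, so such a prefix code exists.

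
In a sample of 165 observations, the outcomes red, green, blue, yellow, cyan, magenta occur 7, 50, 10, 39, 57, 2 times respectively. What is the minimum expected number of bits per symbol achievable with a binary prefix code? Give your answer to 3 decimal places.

Probabilities are the counts divided by 165.
Repeatedly combine the two least-probable nodes; the expected code length is the sum of the merged weights.
merge 2/165 + 7/165 → 3/55
merge 3/55 + 2/33 → 19/165
merge 19/165 + 13/55 → 58/165
merge 10/33 + 19/55 → 107/165
merge 58/165 + 107/165 → 1
L = 3/55 + 19/165 + 58/165 + 107/165 + 1 = 358/165 ≈ 2.170 bits/symbol.

2.170 bits/symbol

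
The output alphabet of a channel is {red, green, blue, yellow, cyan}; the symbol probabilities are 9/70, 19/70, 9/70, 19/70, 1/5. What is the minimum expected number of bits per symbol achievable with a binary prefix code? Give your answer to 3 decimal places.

2.257 bits/symbol

Repeatedly combine the two least-probable nodes; the expected code length is the sum of the merged weights.
merge 9/70 + 9/70 → 9/35
merge 1/5 + 9/35 → 16/35
merge 19/70 + 19/70 → 19/35
merge 16/35 + 19/35 → 1
L = 9/35 + 16/35 + 19/35 + 1 = 79/35 ≈ 2.257 bits/symbol.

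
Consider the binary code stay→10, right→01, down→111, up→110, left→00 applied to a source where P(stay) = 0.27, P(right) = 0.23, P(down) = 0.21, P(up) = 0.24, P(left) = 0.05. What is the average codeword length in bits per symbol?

2.45 bits/symbol

L̄ = Σ pᵢ·ℓᵢ = 0.27·2 + 0.23·2 + 0.21·3 + 0.24·3 + 0.05·2 = 2.45 bits/symbol.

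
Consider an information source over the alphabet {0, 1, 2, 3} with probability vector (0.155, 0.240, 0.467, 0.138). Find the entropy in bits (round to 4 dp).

H = −Σ pᵢ log₂ pᵢ.
−0.155·log₂(0.155) = 0.4169
−0.240·log₂(0.240) = 0.4941
−0.467·log₂(0.467) = 0.5130
−0.138·log₂(0.138) = 0.3943
Sum ≈ 1.8183 → 1.8183 bits.

1.8183 bits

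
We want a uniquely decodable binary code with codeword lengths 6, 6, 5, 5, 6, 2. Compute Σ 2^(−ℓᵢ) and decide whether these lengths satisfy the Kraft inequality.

0.359375; yes

With common denominator 2^6 = 64: Σ 2^(−ℓᵢ) = 1/64 + 1/64 + 2/64 + 2/64 + 1/64 + 16/64 = 23/64 = 0.359375.
Kraft's inequality requires Σ ≤ 1; here Σ = 0.359375 ≤ 1, so such a prefix code exists.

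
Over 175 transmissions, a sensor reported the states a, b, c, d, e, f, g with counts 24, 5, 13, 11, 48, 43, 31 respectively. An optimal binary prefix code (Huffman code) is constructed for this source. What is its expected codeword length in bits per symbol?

Probabilities are the counts divided by 175.
Repeatedly combine the two least-probable nodes; the expected code length is the sum of the merged weights.
merge 1/35 + 11/175 → 16/175
merge 13/175 + 16/175 → 29/175
merge 24/175 + 29/175 → 53/175
merge 31/175 + 43/175 → 74/175
merge 48/175 + 53/175 → 101/175
merge 74/175 + 101/175 → 1
L = 16/175 + 29/175 + 53/175 + 74/175 + 101/175 + 1 = 64/25 = 2.56 bits/symbol.

2.56 bits/symbol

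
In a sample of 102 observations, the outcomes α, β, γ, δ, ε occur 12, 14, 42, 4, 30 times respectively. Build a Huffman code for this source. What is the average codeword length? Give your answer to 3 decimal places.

2.039 bits/symbol

Probabilities are the counts divided by 102.
Repeatedly combine the two least-probable nodes; the expected code length is the sum of the merged weights.
merge 2/51 + 2/17 → 8/51
merge 7/51 + 8/51 → 5/17
merge 5/17 + 5/17 → 10/17
merge 7/17 + 10/17 → 1
L = 8/51 + 5/17 + 10/17 + 1 = 104/51 ≈ 2.039 bits/symbol.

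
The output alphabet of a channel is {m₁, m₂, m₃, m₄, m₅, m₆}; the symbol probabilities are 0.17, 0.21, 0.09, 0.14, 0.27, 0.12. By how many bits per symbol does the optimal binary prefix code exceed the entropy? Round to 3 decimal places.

0.026 bits

Entropy H = −Σ p log₂ p ≈ 2.4943 bits.
Huffman merges: 9/100+3/25→21/100; 7/50+17/100→31/100; 21/100+21/100→21/50; 27/100+31/100→29/50; 21/50+29/50→1. L = 63/25 ≈ 2.5200.
L − H = 2.5200 − 2.4943 = 0.026 bits.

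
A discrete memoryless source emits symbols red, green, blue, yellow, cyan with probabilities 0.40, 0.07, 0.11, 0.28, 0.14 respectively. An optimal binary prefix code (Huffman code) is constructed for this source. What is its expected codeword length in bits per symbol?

2.1 bits/symbol

Repeatedly combine the two least-probable nodes; the expected code length is the sum of the merged weights.
merge 7/100 + 11/100 → 9/50
merge 7/50 + 9/50 → 8/25
merge 7/25 + 8/25 → 3/5
merge 2/5 + 3/5 → 1
L = 9/50 + 8/25 + 3/5 + 1 = 21/10 = 2.1 bits/symbol.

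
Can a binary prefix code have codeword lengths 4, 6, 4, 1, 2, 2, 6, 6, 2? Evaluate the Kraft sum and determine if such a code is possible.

With common denominator 2^6 = 64: Σ 2^(−ℓᵢ) = 4/64 + 1/64 + 4/64 + 32/64 + 16/64 + 16/64 + 1/64 + 1/64 + 16/64 = 91/64 = 1.421875.
Kraft's inequality requires Σ ≤ 1; here Σ = 1.421875 > 1, so no such prefix code exists.

1.421875; no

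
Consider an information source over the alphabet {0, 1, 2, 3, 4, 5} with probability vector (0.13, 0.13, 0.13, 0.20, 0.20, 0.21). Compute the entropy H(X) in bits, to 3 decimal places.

H = −Σ pᵢ log₂ pᵢ.
−0.13·log₂(0.13) = 0.3826
−0.13·log₂(0.13) = 0.3826
−0.13·log₂(0.13) = 0.3826
−0.20·log₂(0.20) = 0.4644
−0.20·log₂(0.20) = 0.4644
−0.21·log₂(0.21) = 0.4728
Sum ≈ 2.5495 → 2.550 bits.

2.550 bits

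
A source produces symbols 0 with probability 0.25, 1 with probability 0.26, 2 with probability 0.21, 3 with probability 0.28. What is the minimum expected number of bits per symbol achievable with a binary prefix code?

Repeatedly combine the two least-probable nodes; the expected code length is the sum of the merged weights.
merge 21/100 + 1/4 → 23/50
merge 13/50 + 7/25 → 27/50
merge 23/50 + 27/50 → 1
L = 23/50 + 27/50 + 1 = 2 bits/symbol.

2 bits/symbol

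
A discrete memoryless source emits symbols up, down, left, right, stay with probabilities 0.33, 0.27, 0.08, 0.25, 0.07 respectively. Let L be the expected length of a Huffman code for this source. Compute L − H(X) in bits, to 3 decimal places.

Entropy H = −Σ p log₂ p ≈ 2.0979 bits.
Huffman merges: 7/100+2/25→3/20; 3/20+1/4→2/5; 27/100+33/100→3/5; 2/5+3/5→1. L = 43/20 ≈ 2.1500.
L − H = 2.1500 − 2.0979 = 0.052 bits.

0.052 bits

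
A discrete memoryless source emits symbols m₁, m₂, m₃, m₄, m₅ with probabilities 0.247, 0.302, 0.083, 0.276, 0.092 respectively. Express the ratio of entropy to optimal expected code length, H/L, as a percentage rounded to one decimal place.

Entropy H = −Σ p log₂ p ≈ 2.1473 bits.
Huffman merges: 83/1000+23/250→7/40; 7/40+247/1000→211/500; 69/250+151/500→289/500; 211/500+289/500→1. L = 87/40 ≈ 2.1750.
Efficiency = H/L = 2.1473/2.1750 = 98.7%.

98.7%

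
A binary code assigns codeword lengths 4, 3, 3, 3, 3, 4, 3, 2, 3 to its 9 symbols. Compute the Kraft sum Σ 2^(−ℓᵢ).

With common denominator 2^4 = 16: Σ 2^(−ℓᵢ) = 1/16 + 2/16 + 2/16 + 2/16 + 2/16 + 1/16 + 2/16 + 4/16 + 2/16 = 18/16 = 1.125.

1.125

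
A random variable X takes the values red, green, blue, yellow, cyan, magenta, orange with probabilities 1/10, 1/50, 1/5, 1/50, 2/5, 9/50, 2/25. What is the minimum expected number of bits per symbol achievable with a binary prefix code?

2.36 bits/symbol

Repeatedly combine the two least-probable nodes; the expected code length is the sum of the merged weights.
merge 1/50 + 1/50 → 1/25
merge 1/25 + 2/25 → 3/25
merge 1/10 + 3/25 → 11/50
merge 9/50 + 1/5 → 19/50
merge 11/50 + 19/50 → 3/5
merge 2/5 + 3/5 → 1
L = 1/25 + 3/25 + 11/50 + 19/50 + 3/5 + 1 = 59/25 = 2.36 bits/symbol.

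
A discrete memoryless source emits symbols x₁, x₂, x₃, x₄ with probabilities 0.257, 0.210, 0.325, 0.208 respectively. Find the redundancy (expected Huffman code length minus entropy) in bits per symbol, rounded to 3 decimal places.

0.025 bits

Entropy H = −Σ p log₂ p ≈ 1.9748 bits.
Huffman merges: 26/125+21/100→209/500; 257/1000+13/40→291/500; 209/500+291/500→1. L = 2 ≈ 2.0000.
L − H = 2.0000 − 1.9748 = 0.025 bits.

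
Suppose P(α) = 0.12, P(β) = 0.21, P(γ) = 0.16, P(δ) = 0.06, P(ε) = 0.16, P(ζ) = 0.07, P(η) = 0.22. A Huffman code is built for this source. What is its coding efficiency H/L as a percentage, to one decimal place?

Entropy H = −Σ p log₂ p ≈ 2.6786 bits.
Huffman merges: 3/50+7/100→13/100; 3/25+13/100→1/4; 4/25+4/25→8/25; 21/100+11/50→43/100; 1/4+8/25→57/100; 43/100+57/100→1. L = 27/10 ≈ 2.7000.
Efficiency = H/L = 2.6786/2.7000 = 99.2%.

99.2%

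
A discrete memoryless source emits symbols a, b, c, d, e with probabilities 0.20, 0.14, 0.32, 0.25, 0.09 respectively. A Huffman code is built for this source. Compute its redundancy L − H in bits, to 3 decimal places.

0.030 bits

Entropy H = −Σ p log₂ p ≈ 2.2002 bits.
Huffman merges: 9/100+7/50→23/100; 1/5+23/100→43/100; 1/4+8/25→57/100; 43/100+57/100→1. L = 223/100 ≈ 2.2300.
L − H = 2.2300 − 2.2002 = 0.030 bits.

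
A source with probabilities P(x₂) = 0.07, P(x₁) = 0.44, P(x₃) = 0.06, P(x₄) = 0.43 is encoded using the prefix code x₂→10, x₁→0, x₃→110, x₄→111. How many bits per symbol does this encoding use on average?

L̄ = Σ pᵢ·ℓᵢ = 0.07·2 + 0.44·1 + 0.06·3 + 0.43·3 = 2.05 bits/symbol.

2.05 bits/symbol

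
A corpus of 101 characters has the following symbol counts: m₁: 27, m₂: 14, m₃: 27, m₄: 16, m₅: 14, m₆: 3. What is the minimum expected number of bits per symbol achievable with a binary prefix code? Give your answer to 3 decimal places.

2.465 bits/symbol

Probabilities are the counts divided by 101.
Repeatedly combine the two least-probable nodes; the expected code length is the sum of the merged weights.
merge 3/101 + 14/101 → 17/101
merge 14/101 + 16/101 → 30/101
merge 17/101 + 27/101 → 44/101
merge 27/101 + 30/101 → 57/101
merge 44/101 + 57/101 → 1
L = 17/101 + 30/101 + 44/101 + 57/101 + 1 = 249/101 ≈ 2.465 bits/symbol.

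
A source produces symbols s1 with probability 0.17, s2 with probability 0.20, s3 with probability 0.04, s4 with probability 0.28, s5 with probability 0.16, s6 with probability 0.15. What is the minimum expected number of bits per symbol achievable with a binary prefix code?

2.52 bits/symbol

Repeatedly combine the two least-probable nodes; the expected code length is the sum of the merged weights.
merge 1/25 + 3/20 → 19/100
merge 4/25 + 17/100 → 33/100
merge 19/100 + 1/5 → 39/100
merge 7/25 + 33/100 → 61/100
merge 39/100 + 61/100 → 1
L = 19/100 + 33/100 + 39/100 + 61/100 + 1 = 63/25 = 2.52 bits/symbol.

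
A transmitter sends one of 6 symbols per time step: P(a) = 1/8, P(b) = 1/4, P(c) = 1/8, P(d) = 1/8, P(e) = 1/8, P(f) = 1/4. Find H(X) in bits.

Each probability is a power of 1/2, so log₂(1/p) is an integer.
H = Σ p·log₂(1/p) = 1/8·3 + 1/4·2 + 1/8·3 + 1/8·3 + 1/8·3 + 1/4·2 = 2.5 bits.

2.5 bits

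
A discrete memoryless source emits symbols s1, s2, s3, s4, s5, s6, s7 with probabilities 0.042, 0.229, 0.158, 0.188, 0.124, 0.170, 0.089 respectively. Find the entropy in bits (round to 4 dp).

H = −Σ pᵢ log₂ pᵢ.
−0.042·log₂(0.042) = 0.1921
−0.229·log₂(0.229) = 0.4870
−0.158·log₂(0.158) = 0.4206
−0.188·log₂(0.188) = 0.4533
−0.124·log₂(0.124) = 0.3734
−0.170·log₂(0.170) = 0.4346
−0.089·log₂(0.089) = 0.3106
Sum ≈ 2.6716 → 2.6716 bits.

2.6716 bits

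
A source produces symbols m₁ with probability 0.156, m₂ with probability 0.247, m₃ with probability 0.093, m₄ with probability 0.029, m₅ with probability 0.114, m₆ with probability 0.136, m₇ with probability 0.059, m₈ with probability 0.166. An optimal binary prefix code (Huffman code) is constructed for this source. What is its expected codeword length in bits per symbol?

Repeatedly combine the two least-probable nodes; the expected code length is the sum of the merged weights.
merge 29/1000 + 59/1000 → 11/125
merge 11/125 + 93/1000 → 181/1000
merge 57/500 + 17/125 → 1/4
merge 39/250 + 83/500 → 161/500
merge 181/1000 + 247/1000 → 107/250
merge 1/4 + 161/500 → 143/250
merge 107/250 + 143/250 → 1
L = 11/125 + 181/1000 + 1/4 + 161/500 + 107/250 + 143/250 + 1 = 2841/1000 = 2.841 bits/symbol.

2.841 bits/symbol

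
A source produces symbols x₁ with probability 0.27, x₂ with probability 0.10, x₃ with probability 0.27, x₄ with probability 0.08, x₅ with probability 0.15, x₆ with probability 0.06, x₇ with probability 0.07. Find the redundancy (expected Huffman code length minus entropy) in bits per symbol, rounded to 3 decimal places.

0.024 bits

Entropy H = −Σ p log₂ p ≈ 2.5664 bits.
Huffman merges: 3/50+7/100→13/100; 2/25+1/10→9/50; 13/100+3/20→7/25; 9/50+27/100→9/20; 27/100+7/25→11/20; 9/20+11/20→1. L = 259/100 ≈ 2.5900.
L − H = 2.5900 − 2.5664 = 0.024 bits.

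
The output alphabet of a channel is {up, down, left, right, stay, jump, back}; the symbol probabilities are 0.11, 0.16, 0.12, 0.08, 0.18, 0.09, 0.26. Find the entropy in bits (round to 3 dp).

2.695 bits

H = −Σ pᵢ log₂ pᵢ.
−0.11·log₂(0.11) = 0.3503
−0.16·log₂(0.16) = 0.4230
−0.12·log₂(0.12) = 0.3671
−0.08·log₂(0.08) = 0.2915
−0.18·log₂(0.18) = 0.4453
−0.09·log₂(0.09) = 0.3127
−0.26·log₂(0.26) = 0.5053
Sum ≈ 2.6951 → 2.695 bits.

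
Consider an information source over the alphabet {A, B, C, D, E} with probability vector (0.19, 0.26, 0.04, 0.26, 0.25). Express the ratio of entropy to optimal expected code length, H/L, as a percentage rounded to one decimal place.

Entropy H = −Σ p log₂ p ≈ 2.1516 bits.
Huffman merges: 1/25+19/100→23/100; 23/100+1/4→12/25; 13/50+13/50→13/25; 12/25+13/25→1. L = 223/100 ≈ 2.2300.
Efficiency = H/L = 2.1516/2.2300 = 96.5%.

96.5%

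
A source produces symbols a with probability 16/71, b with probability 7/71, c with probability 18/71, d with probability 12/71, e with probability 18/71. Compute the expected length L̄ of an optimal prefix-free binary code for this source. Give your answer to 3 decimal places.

Repeatedly combine the two least-probable nodes; the expected code length is the sum of the merged weights.
merge 7/71 + 12/71 → 19/71
merge 16/71 + 18/71 → 34/71
merge 18/71 + 19/71 → 37/71
merge 34/71 + 37/71 → 1
L = 19/71 + 34/71 + 37/71 + 1 = 161/71 ≈ 2.268 bits/symbol.

2.268 bits/symbol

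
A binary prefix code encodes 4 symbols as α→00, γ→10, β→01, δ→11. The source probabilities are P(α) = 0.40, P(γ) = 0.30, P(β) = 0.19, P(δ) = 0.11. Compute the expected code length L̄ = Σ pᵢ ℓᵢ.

L̄ = Σ pᵢ·ℓᵢ = 0.40·2 + 0.30·2 + 0.19·2 + 0.11·2 = 2 bits/symbol.

2 bits/symbol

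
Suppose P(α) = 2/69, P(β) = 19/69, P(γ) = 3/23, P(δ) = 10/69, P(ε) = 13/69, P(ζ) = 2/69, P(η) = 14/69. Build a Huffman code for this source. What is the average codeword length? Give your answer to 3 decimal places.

2.580 bits/symbol

Repeatedly combine the two least-probable nodes; the expected code length is the sum of the merged weights.
merge 2/69 + 2/69 → 4/69
merge 4/69 + 3/23 → 13/69
merge 10/69 + 13/69 → 1/3
merge 13/69 + 14/69 → 9/23
merge 19/69 + 1/3 → 14/23
merge 9/23 + 14/23 → 1
L = 4/69 + 13/69 + 1/3 + 9/23 + 14/23 + 1 = 178/69 ≈ 2.580 bits/symbol.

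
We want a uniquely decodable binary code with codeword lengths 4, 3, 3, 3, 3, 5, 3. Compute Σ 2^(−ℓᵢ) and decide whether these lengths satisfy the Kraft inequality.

With common denominator 2^5 = 32: Σ 2^(−ℓᵢ) = 2/32 + 4/32 + 4/32 + 4/32 + 4/32 + 1/32 + 4/32 = 23/32 = 0.71875.
Kraft's inequality requires Σ ≤ 1; here Σ = 0.71875 ≤ 1, so such a prefix code exists.

0.71875; yes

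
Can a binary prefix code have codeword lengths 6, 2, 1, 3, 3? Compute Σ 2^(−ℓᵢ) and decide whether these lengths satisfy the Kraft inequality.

With common denominator 2^6 = 64: Σ 2^(−ℓᵢ) = 1/64 + 16/64 + 32/64 + 8/64 + 8/64 = 65/64 = 1.015625.
Kraft's inequality requires Σ ≤ 1; here Σ = 1.015625 > 1, so no such prefix code exists.

1.015625; no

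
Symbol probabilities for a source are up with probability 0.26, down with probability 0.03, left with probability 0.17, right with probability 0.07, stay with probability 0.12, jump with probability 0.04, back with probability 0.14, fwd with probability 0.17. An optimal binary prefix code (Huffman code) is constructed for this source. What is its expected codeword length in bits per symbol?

2.78 bits/symbol

Repeatedly combine the two least-probable nodes; the expected code length is the sum of the merged weights.
merge 3/100 + 1/25 → 7/100
merge 7/100 + 7/100 → 7/50
merge 3/25 + 7/50 → 13/50
merge 7/50 + 17/100 → 31/100
merge 17/100 + 13/50 → 43/100
merge 13/50 + 31/100 → 57/100
merge 43/100 + 57/100 → 1
L = 7/100 + 7/50 + 13/50 + 31/100 + 43/100 + 57/100 + 1 = 139/50 = 2.78 bits/symbol.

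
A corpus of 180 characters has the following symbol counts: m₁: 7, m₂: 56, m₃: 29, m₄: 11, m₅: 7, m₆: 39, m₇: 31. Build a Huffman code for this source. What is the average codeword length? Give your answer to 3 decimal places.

2.517 bits/symbol

Probabilities are the counts divided by 180.
Repeatedly combine the two least-probable nodes; the expected code length is the sum of the merged weights.
merge 7/180 + 7/180 → 7/90
merge 11/180 + 7/90 → 5/36
merge 5/36 + 29/180 → 3/10
merge 31/180 + 13/60 → 7/18
merge 3/10 + 14/45 → 11/18
merge 7/18 + 11/18 → 1
L = 7/90 + 5/36 + 3/10 + 7/18 + 11/18 + 1 = 151/60 ≈ 2.517 bits/symbol.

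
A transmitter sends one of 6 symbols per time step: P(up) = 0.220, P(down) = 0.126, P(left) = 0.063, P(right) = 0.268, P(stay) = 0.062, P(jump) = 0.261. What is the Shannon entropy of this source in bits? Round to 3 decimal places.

H = −Σ pᵢ log₂ pᵢ.
−0.220·log₂(0.220) = 0.4806
−0.126·log₂(0.126) = 0.3766
−0.063·log₂(0.063) = 0.2513
−0.268·log₂(0.268) = 0.5091
−0.062·log₂(0.062) = 0.2487
−0.261·log₂(0.261) = 0.5058
Sum ≈ 2.3720 → 2.372 bits.

2.372 bits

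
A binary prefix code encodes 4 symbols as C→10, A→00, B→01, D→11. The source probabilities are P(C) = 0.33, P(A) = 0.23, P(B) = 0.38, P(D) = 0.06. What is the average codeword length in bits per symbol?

2 bits/symbol

L̄ = Σ pᵢ·ℓᵢ = 0.33·2 + 0.23·2 + 0.38·2 + 0.06·2 = 2 bits/symbol.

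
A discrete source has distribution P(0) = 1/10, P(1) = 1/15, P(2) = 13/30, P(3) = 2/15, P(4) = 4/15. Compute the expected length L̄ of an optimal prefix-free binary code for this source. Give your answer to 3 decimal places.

Repeatedly combine the two least-probable nodes; the expected code length is the sum of the merged weights.
merge 1/15 + 1/10 → 1/6
merge 2/15 + 1/6 → 3/10
merge 4/15 + 3/10 → 17/30
merge 13/30 + 17/30 → 1
L = 1/6 + 3/10 + 17/30 + 1 = 61/30 ≈ 2.033 bits/symbol.

2.033 bits/symbol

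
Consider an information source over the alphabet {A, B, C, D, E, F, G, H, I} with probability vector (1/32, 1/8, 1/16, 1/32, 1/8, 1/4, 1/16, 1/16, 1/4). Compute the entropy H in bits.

2.8125 bits

Each probability is a power of 1/2, so log₂(1/p) is an integer.
H = Σ p·log₂(1/p) = 1/32·5 + 1/8·3 + 1/16·4 + 1/32·5 + 1/8·3 + 1/4·2 + 1/16·4 + 1/16·4 + 1/4·2 = 2.8125 bits.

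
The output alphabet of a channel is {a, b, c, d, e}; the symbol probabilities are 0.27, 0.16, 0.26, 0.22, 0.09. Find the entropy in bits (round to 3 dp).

2.232 bits

H = −Σ pᵢ log₂ pᵢ.
−0.27·log₂(0.27) = 0.5100
−0.16·log₂(0.16) = 0.4230
−0.26·log₂(0.26) = 0.5053
−0.22·log₂(0.22) = 0.4806
−0.09·log₂(0.09) = 0.3127
Sum ≈ 2.2316 → 2.232 bits.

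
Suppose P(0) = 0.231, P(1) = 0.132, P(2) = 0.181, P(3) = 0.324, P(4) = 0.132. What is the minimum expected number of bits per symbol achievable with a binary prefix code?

2.264 bits/symbol

Repeatedly combine the two least-probable nodes; the expected code length is the sum of the merged weights.
merge 33/250 + 33/250 → 33/125
merge 181/1000 + 231/1000 → 103/250
merge 33/125 + 81/250 → 147/250
merge 103/250 + 147/250 → 1
L = 33/125 + 103/250 + 147/250 + 1 = 283/125 = 2.264 bits/symbol.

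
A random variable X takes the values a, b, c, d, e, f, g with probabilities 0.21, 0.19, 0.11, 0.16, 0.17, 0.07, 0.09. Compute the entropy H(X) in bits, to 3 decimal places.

2.717 bits

H = −Σ pᵢ log₂ pᵢ.
−0.21·log₂(0.21) = 0.4728
−0.19·log₂(0.19) = 0.4552
−0.11·log₂(0.11) = 0.3503
−0.16·log₂(0.16) = 0.4230
−0.17·log₂(0.17) = 0.4346
−0.07·log₂(0.07) = 0.2686
−0.09·log₂(0.09) = 0.3127
Sum ≈ 2.7171 → 2.717 bits.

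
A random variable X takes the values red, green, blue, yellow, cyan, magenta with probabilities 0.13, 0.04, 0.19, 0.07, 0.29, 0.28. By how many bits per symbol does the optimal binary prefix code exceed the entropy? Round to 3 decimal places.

Entropy H = −Σ p log₂ p ≈ 2.3243 bits.
Huffman merges: 1/25+7/100→11/100; 11/100+13/100→6/25; 19/100+6/25→43/100; 7/25+29/100→57/100; 43/100+57/100→1. L = 47/20 ≈ 2.3500.
L − H = 2.3500 − 2.3243 = 0.026 bits.

0.026 bits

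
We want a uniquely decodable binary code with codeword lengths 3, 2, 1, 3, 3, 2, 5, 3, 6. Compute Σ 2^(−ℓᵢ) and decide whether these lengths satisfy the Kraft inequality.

1.546875; no

With common denominator 2^6 = 64: Σ 2^(−ℓᵢ) = 8/64 + 16/64 + 32/64 + 8/64 + 8/64 + 16/64 + 2/64 + 8/64 + 1/64 = 99/64 = 1.546875.
Kraft's inequality requires Σ ≤ 1; here Σ = 1.546875 > 1, so no such prefix code exists.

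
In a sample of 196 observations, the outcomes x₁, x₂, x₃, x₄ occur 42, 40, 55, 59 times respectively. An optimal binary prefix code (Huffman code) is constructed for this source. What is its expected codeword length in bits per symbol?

Probabilities are the counts divided by 196.
Repeatedly combine the two least-probable nodes; the expected code length is the sum of the merged weights.
merge 10/49 + 3/14 → 41/98
merge 55/196 + 59/196 → 57/98
merge 41/98 + 57/98 → 1
L = 41/98 + 57/98 + 1 = 2 bits/symbol.

2 bits/symbol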